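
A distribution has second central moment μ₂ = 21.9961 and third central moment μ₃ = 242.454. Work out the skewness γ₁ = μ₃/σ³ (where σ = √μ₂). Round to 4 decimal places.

2.3502

σ = √μ₂ = √21.9961 = 4.69000
σ³ = μ₂^(3/2) = 103.16171
γ₁ = μ₃/σ³ = 242.454 / 103.16171 ≈ 2.3502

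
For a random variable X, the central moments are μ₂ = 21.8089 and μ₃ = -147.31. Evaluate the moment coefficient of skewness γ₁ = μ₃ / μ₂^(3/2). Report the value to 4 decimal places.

-1.4464

σ = √μ₂ = √21.8089 = 4.67000
σ³ = μ₂^(3/2) = 101.84756
γ₁ = μ₃/σ³ = -147.31 / 101.84756 ≈ -1.4464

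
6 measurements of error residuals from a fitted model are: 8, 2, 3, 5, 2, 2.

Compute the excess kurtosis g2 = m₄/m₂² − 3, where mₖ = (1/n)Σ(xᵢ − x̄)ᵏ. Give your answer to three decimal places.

x̄ = 3.6667
Σ(xᵢ − x̄)² = 29.3333 ⇒ m₂ = 4.88889
Σ(xᵢ − x̄)⁴ = 379.1111 ⇒ m₄ = 63.18519
m₂² = 23.90123
g2 = m₄/m₂² − 3 = 2.64360 − 3 ≈ -0.356

-0.356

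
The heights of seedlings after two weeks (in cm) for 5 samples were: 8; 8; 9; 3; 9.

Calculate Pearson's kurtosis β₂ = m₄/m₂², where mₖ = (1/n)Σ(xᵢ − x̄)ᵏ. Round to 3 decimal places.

x̄ = 7.4000
Σ(xᵢ − x̄)² = 25.2000 ⇒ m₂ = 5.04000
Σ(xᵢ − x̄)⁴ = 388.1760 ⇒ m₄ = 77.63520
m₂² = 25.40160
β₂ = m₄/m₂² = 77.63520 / 25.40160 ≈ 3.056

3.056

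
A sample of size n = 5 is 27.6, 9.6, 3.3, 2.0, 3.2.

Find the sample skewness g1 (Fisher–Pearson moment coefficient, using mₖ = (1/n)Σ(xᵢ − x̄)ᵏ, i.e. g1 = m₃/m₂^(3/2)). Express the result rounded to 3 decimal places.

1.245

x̄ = (27.6 + 9.6 + 3.3 + 2.0 + 3.2) / 5 = 9.1400
deviations (xᵢ − x̄): 18.4600, 0.4600, -5.8400, -7.1400, -5.9400
Σ(xᵢ − x̄)² = 461.3520 ⇒ m₂ = 461.3520/5 = 92.27040
Σ(xᵢ − x̄)³ = 5517.9854 ⇒ m₃ = 5517.9854/5 = 1103.59709
m₂^(3/2) = 92.27040^(1.5) = 886.32624
g1 = m₃ / m₂^(3/2) = 1103.59709 / 886.32624 ≈ 1.245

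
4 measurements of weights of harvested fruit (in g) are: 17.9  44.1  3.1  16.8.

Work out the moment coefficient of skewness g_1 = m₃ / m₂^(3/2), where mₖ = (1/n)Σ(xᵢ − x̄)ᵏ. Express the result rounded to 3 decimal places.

0.603

x̄ = (17.9 + 44.1 + 3.1 + 16.8) / 4 = 20.4750
deviations (xᵢ − x̄): -2.5750, 23.6250, -17.3750, -3.6750
Σ(xᵢ − x̄)² = 880.1675 ⇒ m₂ = 880.1675/4 = 220.04188
Σ(xᵢ − x̄)³ = 7874.0156 ⇒ m₃ = 7874.0156/4 = 1968.50391
m₂^(3/2) = 220.04188^(1.5) = 3264.05904
g_1 = m₃ / m₂^(3/2) = 1968.50391 / 3264.05904 ≈ 0.603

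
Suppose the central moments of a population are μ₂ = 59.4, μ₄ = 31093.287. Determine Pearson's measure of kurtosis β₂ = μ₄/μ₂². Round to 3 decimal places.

μ₂² = 59.4² = 3528.36000
μ₄/μ₂² = 31093.287 / 3528.36000 = 8.81239
β₂ ≈ 8.812

8.812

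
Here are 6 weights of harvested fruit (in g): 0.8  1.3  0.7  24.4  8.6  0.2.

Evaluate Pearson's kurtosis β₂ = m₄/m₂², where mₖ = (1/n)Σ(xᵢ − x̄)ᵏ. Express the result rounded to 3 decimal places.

x̄ = 6.0000
Σ(xᵢ − x̄)² = 456.1800 ⇒ m₂ = 76.03000
Σ(xᵢ − x̄)⁴ = 117808.3986 ⇒ m₄ = 19634.73310
m₂² = 5780.56090
β₂ = m₄/m₂² = 19634.73310 / 5780.56090 ≈ 3.397

3.397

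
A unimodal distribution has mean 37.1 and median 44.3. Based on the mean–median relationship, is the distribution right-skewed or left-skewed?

mean − median = 37.1 − 44.3 = -7.2
mean < median ⇒ the longer tail is on the left ⇒ left-skewed (negatively skewed).

left-skewed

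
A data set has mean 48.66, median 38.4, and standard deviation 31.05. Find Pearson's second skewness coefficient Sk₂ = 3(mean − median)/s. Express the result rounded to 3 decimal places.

0.991

Sk₂ = 3(48.66 − 38.4) / 31.05 = 3 × 10.2600 / 31.05
    = 30.7800 / 31.05 ≈ 0.991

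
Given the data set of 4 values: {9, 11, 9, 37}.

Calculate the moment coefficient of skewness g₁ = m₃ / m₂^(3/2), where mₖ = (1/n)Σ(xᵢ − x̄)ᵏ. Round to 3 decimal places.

x̄ = (9 + 11 + 9 + 37) / 4 = 16.5000
deviations (xᵢ − x̄): -7.5000, -5.5000, -7.5000, 20.5000
Σ(xᵢ − x̄)² = 563.0000 ⇒ m₂ = 563.0000/4 = 140.75000
Σ(xᵢ − x̄)³ = 7605.0000 ⇒ m₃ = 7605.0000/4 = 1901.25000
m₂^(3/2) = 140.75000^(1.5) = 1669.83133
g₁ = m₃ / m₂^(3/2) = 1901.25000 / 1669.83133 ≈ 1.139

1.139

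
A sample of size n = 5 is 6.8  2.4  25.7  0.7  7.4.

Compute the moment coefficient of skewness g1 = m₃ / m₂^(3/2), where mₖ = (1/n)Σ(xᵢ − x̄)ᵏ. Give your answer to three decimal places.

x̄ = (6.8 + 2.4 + 25.7 + 0.7 + 7.4) / 5 = 8.6000
deviations (xᵢ − x̄): -1.8000, -6.2000, 17.1000, -7.9000, -1.2000
Σ(xᵢ − x̄)² = 397.9400 ⇒ m₂ = 397.9400/5 = 79.58800
Σ(xᵢ − x̄)³ = 4261.2840 ⇒ m₃ = 4261.2840/5 = 852.25680
m₂^(3/2) = 79.58800^(1.5) = 710.02132
g1 = m₃ / m₂^(3/2) = 852.25680 / 710.02132 ≈ 1.200

1.200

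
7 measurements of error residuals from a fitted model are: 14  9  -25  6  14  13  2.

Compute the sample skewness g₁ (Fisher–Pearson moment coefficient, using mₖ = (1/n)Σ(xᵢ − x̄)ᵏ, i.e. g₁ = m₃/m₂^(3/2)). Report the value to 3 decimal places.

-1.626

x̄ = (14 + 9 - 25 + 6 + 14 + 13 + 2) / 7 = 4.7143
deviations (xᵢ − x̄): 9.2857, 4.2857, -29.7143, 1.2857, 9.2857, 8.2857, -2.7143
Σ(xᵢ − x̄)² = 1151.4286 ⇒ m₂ = 1151.4286/7 = 164.48980
Σ(xᵢ − x̄)³ = -24004.8980 ⇒ m₃ = -24004.8980/7 = -3429.27114
m₂^(3/2) = 164.48980^(1.5) = 2109.64044
g₁ = m₃ / m₂^(3/2) = -3429.27114 / 2109.64044 ≈ -1.626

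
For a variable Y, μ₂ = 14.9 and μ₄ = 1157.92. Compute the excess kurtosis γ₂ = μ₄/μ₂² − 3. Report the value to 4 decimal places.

μ₂² = 14.9² = 222.01000
μ₄/μ₂² = 1157.92 / 222.01000 = 5.21562
γ₂ = 5.21562 − 3 ≈ 2.2156

2.2156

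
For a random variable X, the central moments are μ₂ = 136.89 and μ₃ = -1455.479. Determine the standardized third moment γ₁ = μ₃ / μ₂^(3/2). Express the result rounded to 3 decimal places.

-0.909

σ = √μ₂ = √136.89 = 11.70000
σ³ = μ₂^(3/2) = 1601.61300
γ₁ = μ₃/σ³ = -1455.479 / 1601.61300 ≈ -0.909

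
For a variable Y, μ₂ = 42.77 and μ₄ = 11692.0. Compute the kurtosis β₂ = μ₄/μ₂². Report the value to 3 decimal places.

μ₂² = 42.77² = 1829.27290
μ₄/μ₂² = 11692.0 / 1829.27290 = 6.39161
β₂ ≈ 6.392

6.392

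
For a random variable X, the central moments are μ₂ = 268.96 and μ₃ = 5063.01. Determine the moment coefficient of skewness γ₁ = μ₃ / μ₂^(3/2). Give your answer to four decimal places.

σ = √μ₂ = √268.96 = 16.40000
σ³ = μ₂^(3/2) = 4410.94400
γ₁ = μ₃/σ³ = 5063.01 / 4410.94400 ≈ 1.1478

1.1478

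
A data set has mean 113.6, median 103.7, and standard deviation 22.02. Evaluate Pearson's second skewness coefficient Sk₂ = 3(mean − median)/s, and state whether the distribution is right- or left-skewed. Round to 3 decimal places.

Sk₂ = 3(113.6 − 103.7) / 22.02 = 3 × 9.9000 / 22.02
    = 29.7000 / 22.02 ≈ 1.349
Sk₂ > 0 ⇒ mean > median ⇒ right-skewed (positive skew).

1.349, right-skewed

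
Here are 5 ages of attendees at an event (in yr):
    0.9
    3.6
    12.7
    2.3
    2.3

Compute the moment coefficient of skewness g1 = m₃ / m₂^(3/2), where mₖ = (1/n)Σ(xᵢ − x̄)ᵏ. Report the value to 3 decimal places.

1.350

x̄ = (0.9 + 3.6 + 12.7 + 2.3 + 2.3) / 5 = 4.3600
deviations (xᵢ − x̄): -3.4600, -0.7600, 8.3400, -2.0600, -2.0600
Σ(xᵢ − x̄)² = 90.5920 ⇒ m₂ = 90.5920/5 = 18.11840
Σ(xᵢ − x̄)³ = 520.7494 ⇒ m₃ = 520.7494/5 = 104.14987
m₂^(3/2) = 18.11840^(1.5) = 77.12226
g1 = m₃ / m₂^(3/2) = 104.14987 / 77.12226 ≈ 1.350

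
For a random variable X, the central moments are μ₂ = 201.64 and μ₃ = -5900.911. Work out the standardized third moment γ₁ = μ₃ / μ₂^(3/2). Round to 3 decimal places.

-2.061

σ = √μ₂ = √201.64 = 14.20000
σ³ = μ₂^(3/2) = 2863.28800
γ₁ = μ₃/σ³ = -5900.911 / 2863.28800 ≈ -2.061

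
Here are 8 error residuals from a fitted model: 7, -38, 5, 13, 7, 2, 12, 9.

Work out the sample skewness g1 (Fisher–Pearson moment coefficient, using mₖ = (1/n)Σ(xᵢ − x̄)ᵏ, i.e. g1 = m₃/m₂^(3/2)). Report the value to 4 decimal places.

x̄ = (7 - 38 + 5 + 13 + 7 + 2 + 12 + 9) / 8 = 2.1250
deviations (xᵢ − x̄): 4.8750, -40.1250, 2.8750, 10.8750, 4.8750, -0.1250, 9.8750, 6.8750
Σ(xᵢ − x̄)² = 1928.8750 ⇒ m₂ = 1928.8750/8 = 241.10938
Σ(xᵢ − x̄)³ = -61772.3438 ⇒ m₃ = -61772.3438/8 = -7721.54297
m₂^(3/2) = 241.10938^(1.5) = 3743.87333
g1 = m₃ / m₂^(3/2) = -7721.54297 / 3743.87333 ≈ -2.0624

-2.0624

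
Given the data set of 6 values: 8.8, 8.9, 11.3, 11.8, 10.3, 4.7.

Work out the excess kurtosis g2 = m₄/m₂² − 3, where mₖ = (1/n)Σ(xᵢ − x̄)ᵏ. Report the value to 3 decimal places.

-0.193

x̄ = 9.3000
Σ(xᵢ − x̄)² = 32.8200 ⇒ m₂ = 5.47000
Σ(xᵢ − x̄)⁴ = 503.8962 ⇒ m₄ = 83.98270
m₂² = 29.92090
g2 = m₄/m₂² − 3 = 2.80682 − 3 ≈ -0.193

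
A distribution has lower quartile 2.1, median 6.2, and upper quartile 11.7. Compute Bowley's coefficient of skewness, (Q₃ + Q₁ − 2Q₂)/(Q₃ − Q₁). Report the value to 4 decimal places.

numerator: Q₃ + Q₁ − 2Q₂ = 11.7 + 2.1 − 2×6.2 = 1.4000
denominator: Q₃ − Q₁ = 11.7 − 2.1 = 9.6000
Bowley skewness = 1.4000 / 9.6000 ≈ 0.1458

0.1458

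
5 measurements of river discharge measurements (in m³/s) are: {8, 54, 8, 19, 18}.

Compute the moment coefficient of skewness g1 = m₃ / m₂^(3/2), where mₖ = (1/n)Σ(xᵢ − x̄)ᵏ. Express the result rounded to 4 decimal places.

1.2197

x̄ = (8 + 54 + 8 + 19 + 18) / 5 = 21.4000
deviations (xᵢ − x̄): -13.4000, 32.6000, -13.4000, -2.4000, -3.4000
Σ(xᵢ − x̄)² = 1439.2000 ⇒ m₂ = 1439.2000/5 = 287.84000
Σ(xᵢ − x̄)³ = 29780.6400 ⇒ m₃ = 29780.6400/5 = 5956.12800
m₂^(3/2) = 287.84000^(1.5) = 4883.44970
g1 = m₃ / m₂^(3/2) = 5956.12800 / 4883.44970 ≈ 1.2197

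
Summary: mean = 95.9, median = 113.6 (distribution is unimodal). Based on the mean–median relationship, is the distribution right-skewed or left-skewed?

left-skewed

mean − median = 95.9 − 113.6 = -17.7
mean < median ⇒ the longer tail is on the left ⇒ left-skewed (negatively skewed).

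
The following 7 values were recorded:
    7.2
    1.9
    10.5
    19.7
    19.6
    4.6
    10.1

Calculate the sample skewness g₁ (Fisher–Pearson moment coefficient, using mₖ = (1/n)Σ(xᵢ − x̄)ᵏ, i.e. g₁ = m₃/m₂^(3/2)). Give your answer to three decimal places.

0.349

x̄ = (7.2 + 1.9 + 10.5 + 19.7 + 19.6 + 4.6 + 10.1) / 7 = 10.5143
deviations (xᵢ − x̄): -3.3143, -8.6143, -0.0143, 9.1857, 9.0857, -5.9143, -0.4143
Σ(xᵢ − x̄)² = 287.2686 ⇒ m₂ = 287.2686/7 = 41.03837
Σ(xᵢ − x̄)³ = 642.5115 ⇒ m₃ = 642.5115/7 = 91.78735
m₂^(3/2) = 41.03837^(1.5) = 262.89669
g₁ = m₃ / m₂^(3/2) = 91.78735 / 262.89669 ≈ 0.349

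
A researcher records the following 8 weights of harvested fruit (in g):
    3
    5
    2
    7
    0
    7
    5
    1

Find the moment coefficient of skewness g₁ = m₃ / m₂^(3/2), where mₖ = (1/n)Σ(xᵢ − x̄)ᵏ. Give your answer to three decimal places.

x̄ = (3 + 5 + 2 + 7 + 0 + 7 + 5 + 1) / 8 = 3.7500
deviations (xᵢ − x̄): -0.7500, 1.2500, -1.7500, 3.2500, -3.7500, 3.2500, 1.2500, -2.7500
Σ(xᵢ − x̄)² = 49.5000 ⇒ m₂ = 49.5000/8 = 6.18750
Σ(xᵢ − x̄)³ = -6.7500 ⇒ m₃ = -6.7500/8 = -0.84375
m₂^(3/2) = 6.18750^(1.5) = 15.39121
g₁ = m₃ / m₂^(3/2) = -0.84375 / 15.39121 ≈ -0.055

-0.055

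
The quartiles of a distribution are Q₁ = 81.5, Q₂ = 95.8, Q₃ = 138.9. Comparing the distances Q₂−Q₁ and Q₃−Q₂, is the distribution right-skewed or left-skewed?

Q₂ − Q₁ = 14.3;  Q₃ − Q₂ = 43.1
Q₃ − Q₂ > Q₂ − Q₁ ⇒ the upper half is more spread out ⇒ right-skewed.

right-skewed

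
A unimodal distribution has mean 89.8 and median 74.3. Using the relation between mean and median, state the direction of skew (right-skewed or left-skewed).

mean − median = 89.8 − 74.3 = 15.5
mean > median ⇒ the longer tail is on the right ⇒ right-skewed (positively skewed).

right-skewed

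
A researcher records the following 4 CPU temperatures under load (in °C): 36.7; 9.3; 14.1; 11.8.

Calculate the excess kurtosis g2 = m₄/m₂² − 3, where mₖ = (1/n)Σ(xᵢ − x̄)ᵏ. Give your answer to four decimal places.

-0.7290

x̄ = 17.9750
Σ(xᵢ − x̄)² = 479.0275 ⇒ m₂ = 119.75688
Σ(xᵢ − x̄)⁴ = 130281.1516 ⇒ m₄ = 32570.28789
m₂² = 14341.70911
g2 = m₄/m₂² − 3 = 2.27102 − 3 ≈ -0.7290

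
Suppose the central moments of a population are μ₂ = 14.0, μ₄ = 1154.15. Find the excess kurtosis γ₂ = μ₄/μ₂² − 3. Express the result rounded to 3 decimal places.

μ₂² = 14.0² = 196.00000
μ₄/μ₂² = 1154.15 / 196.00000 = 5.88852
γ₂ = 5.88852 − 3 ≈ 2.889

2.889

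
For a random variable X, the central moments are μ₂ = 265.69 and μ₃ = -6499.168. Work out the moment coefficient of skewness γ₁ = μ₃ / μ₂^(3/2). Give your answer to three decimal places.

-1.501

σ = √μ₂ = √265.69 = 16.30000
σ³ = μ₂^(3/2) = 4330.74700
γ₁ = μ₃/σ³ = -6499.168 / 4330.74700 ≈ -1.501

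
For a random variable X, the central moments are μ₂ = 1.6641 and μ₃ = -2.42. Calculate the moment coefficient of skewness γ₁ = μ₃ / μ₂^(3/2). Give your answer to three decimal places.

-1.127

σ = √μ₂ = √1.6641 = 1.29000
σ³ = μ₂^(3/2) = 2.14669
γ₁ = μ₃/σ³ = -2.42 / 2.14669 ≈ -1.127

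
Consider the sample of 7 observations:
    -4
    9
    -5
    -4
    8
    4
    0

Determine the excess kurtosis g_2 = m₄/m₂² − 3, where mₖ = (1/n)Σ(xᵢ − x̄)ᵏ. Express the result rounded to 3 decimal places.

-1.570

x̄ = 1.1429
Σ(xᵢ − x̄)² = 208.8571 ⇒ m₂ = 29.83673
Σ(xᵢ − x̄)⁴ = 8913.4402 ⇒ m₄ = 1273.34860
m₂² = 890.23074
g_2 = m₄/m₂² − 3 = 1.43036 − 3 ≈ -1.570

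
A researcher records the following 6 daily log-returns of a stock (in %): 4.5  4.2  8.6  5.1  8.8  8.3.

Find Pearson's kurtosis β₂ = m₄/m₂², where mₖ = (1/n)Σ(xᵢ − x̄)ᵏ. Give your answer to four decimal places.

x̄ = 6.5833
Σ(xᵢ − x̄)² = 24.1483 ⇒ m₂ = 4.02472
Σ(xᵢ − x̄)⁴ = 105.3129 ⇒ m₄ = 17.55215
m₂² = 16.19839
β₂ = m₄/m₂² = 17.55215 / 16.19839 ≈ 1.0836

1.0836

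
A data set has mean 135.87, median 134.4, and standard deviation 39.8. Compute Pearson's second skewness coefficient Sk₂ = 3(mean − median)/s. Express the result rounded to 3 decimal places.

0.111

Sk₂ = 3(135.87 − 134.4) / 39.8 = 3 × 1.4700 / 39.8
    = 4.4100 / 39.8 ≈ 0.111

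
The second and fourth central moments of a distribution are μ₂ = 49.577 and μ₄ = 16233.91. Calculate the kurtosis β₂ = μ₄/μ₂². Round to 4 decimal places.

μ₂² = 49.577² = 2457.87893
μ₄/μ₂² = 16233.91 / 2457.87893 = 6.60485
β₂ ≈ 6.6048

6.6048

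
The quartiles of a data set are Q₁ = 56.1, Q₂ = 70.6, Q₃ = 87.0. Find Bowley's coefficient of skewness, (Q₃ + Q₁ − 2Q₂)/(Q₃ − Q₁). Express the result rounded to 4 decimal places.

0.0615

numerator: Q₃ + Q₁ − 2Q₂ = 87.0 + 56.1 − 2×70.6 = 1.9000
denominator: Q₃ − Q₁ = 87.0 − 56.1 = 30.9000
Bowley skewness = 1.9000 / 30.9000 ≈ 0.0615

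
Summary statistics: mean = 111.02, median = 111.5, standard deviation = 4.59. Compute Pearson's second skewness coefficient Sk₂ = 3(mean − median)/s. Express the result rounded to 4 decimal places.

-0.3137

Sk₂ = 3(111.02 − 111.5) / 4.59 = 3 × -0.4800 / 4.59
    = -1.4400 / 4.59 ≈ -0.3137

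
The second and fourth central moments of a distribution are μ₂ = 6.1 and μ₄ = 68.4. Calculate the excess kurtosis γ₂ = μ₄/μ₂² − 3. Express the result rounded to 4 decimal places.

μ₂² = 6.1² = 37.21000
μ₄/μ₂² = 68.4 / 37.21000 = 1.83822
γ₂ = 1.83822 − 3 ≈ -1.1618

-1.1618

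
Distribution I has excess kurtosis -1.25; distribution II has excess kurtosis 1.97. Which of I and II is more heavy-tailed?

II

Higher excess kurtosis ⇒ heavier tails relative to the normal distribution.
-1.25 vs 1.97: the larger is 1.97, so II has heavier tails. (II is leptokurtic — heavier-than-normal tails; the other is platykurtic.)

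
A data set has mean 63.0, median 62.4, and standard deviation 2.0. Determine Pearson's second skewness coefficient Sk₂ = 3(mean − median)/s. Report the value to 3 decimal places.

Sk₂ = 3(63.0 − 62.4) / 2.0 = 3 × 0.6000 / 2.0
    = 1.8000 / 2.0 ≈ 0.900

0.900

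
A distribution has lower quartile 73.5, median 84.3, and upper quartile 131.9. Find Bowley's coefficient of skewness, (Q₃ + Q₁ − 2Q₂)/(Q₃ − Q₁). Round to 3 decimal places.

0.630

numerator: Q₃ + Q₁ − 2Q₂ = 131.9 + 73.5 − 2×84.3 = 36.8000
denominator: Q₃ − Q₁ = 131.9 − 73.5 = 58.4000
Bowley skewness = 36.8000 / 58.4000 ≈ 0.630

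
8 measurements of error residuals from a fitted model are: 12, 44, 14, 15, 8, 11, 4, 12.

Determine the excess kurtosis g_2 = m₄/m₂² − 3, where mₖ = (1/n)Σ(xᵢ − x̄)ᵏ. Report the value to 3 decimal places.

x̄ = 15.0000
Σ(xᵢ − x̄)² = 1046.0000 ⇒ m₂ = 130.75000
Σ(xᵢ − x̄)⁴ = 724742.0000 ⇒ m₄ = 90592.75000
m₂² = 17095.56250
g_2 = m₄/m₂² − 3 = 5.29920 − 3 ≈ 2.299

2.299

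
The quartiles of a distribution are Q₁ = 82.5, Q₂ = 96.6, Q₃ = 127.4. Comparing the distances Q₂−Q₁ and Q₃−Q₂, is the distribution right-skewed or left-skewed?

right-skewed

Q₂ − Q₁ = 14.1;  Q₃ − Q₂ = 30.8
Q₃ − Q₂ > Q₂ − Q₁ ⇒ the upper half is more spread out ⇒ right-skewed.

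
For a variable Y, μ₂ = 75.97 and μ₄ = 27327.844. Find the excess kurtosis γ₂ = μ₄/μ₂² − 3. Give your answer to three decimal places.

1.735

μ₂² = 75.97² = 5771.44090
μ₄/μ₂² = 27327.844 / 5771.44090 = 4.73501
γ₂ = 4.73501 − 3 ≈ 1.735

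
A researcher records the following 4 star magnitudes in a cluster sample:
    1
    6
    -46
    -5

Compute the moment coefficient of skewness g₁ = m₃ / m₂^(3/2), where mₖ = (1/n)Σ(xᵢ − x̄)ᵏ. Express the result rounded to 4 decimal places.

-1.0332

x̄ = (1 + 6 - 46 - 5) / 4 = -11.0000
deviations (xᵢ − x̄): 12.0000, 17.0000, -35.0000, 6.0000
Σ(xᵢ − x̄)² = 1694.0000 ⇒ m₂ = 1694.0000/4 = 423.50000
Σ(xᵢ − x̄)³ = -36018.0000 ⇒ m₃ = -36018.0000/4 = -9004.50000
m₂^(3/2) = 423.50000^(1.5) = 8715.25547
g₁ = m₃ / m₂^(3/2) = -9004.50000 / 8715.25547 ≈ -1.0332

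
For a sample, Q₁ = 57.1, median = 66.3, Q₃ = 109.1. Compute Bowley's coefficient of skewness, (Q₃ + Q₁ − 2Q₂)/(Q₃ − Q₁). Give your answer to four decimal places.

numerator: Q₃ + Q₁ − 2Q₂ = 109.1 + 57.1 − 2×66.3 = 33.6000
denominator: Q₃ − Q₁ = 109.1 − 57.1 = 52.0000
Bowley skewness = 33.6000 / 52.0000 ≈ 0.6462

0.6462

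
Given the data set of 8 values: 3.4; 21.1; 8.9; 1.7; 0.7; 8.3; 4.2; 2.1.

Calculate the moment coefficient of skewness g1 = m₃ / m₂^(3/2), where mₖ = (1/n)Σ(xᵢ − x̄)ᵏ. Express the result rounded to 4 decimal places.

x̄ = (3.4 + 21.1 + 8.9 + 1.7 + 0.7 + 8.3 + 4.2 + 2.1) / 8 = 6.3000
deviations (xᵢ − x̄): -2.9000, 14.8000, 2.6000, -4.6000, -5.6000, 2.0000, -2.1000, -4.2000
Σ(xᵢ − x̄)² = 312.7800 ⇒ m₂ = 312.7800/8 = 39.09750
Σ(xᵢ − x̄)³ = 2886.6780 ⇒ m₃ = 2886.6780/8 = 360.83475
m₂^(3/2) = 39.09750^(1.5) = 244.46882
g1 = m₃ / m₂^(3/2) = 360.83475 / 244.46882 ≈ 1.4760

1.4760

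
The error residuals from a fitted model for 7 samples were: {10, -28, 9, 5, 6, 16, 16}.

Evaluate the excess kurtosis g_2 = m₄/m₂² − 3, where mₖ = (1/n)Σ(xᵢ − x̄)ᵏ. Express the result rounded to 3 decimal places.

1.447

x̄ = 4.8571
Σ(xᵢ − x̄)² = 1372.8571 ⇒ m₂ = 196.12245
Σ(xᵢ − x̄)⁴ = 1197347.3994 ⇒ m₄ = 171049.62849
m₂² = 38464.01499
g_2 = m₄/m₂² − 3 = 4.44700 − 3 ≈ 1.447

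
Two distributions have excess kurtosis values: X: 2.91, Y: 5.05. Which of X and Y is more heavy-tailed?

Higher excess kurtosis ⇒ heavier tails relative to the normal distribution.
2.91 vs 5.05: the larger is 5.05, so Y has heavier tails.

Y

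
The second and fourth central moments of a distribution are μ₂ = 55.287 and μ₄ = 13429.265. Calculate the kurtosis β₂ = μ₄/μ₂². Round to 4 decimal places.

μ₂² = 55.287² = 3056.65237
μ₄/μ₂² = 13429.265 / 3056.65237 = 4.39346
β₂ ≈ 4.3935

4.3935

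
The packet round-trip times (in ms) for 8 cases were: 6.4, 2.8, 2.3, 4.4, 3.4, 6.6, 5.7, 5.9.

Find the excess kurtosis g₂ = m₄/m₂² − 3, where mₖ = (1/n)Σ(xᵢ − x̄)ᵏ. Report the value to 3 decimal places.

-1.550

x̄ = 4.6875
Σ(xᵢ − x̄)² = 20.0888 ⇒ m₂ = 2.51109
Σ(xᵢ − x̄)⁴ = 73.1302 ⇒ m₄ = 9.14127
m₂² = 6.30559
g₂ = m₄/m₂² − 3 = 1.44971 − 3 ≈ -1.550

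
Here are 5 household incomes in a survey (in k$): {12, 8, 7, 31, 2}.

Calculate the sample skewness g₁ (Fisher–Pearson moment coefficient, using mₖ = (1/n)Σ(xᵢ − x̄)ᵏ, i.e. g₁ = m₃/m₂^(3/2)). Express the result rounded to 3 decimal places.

1.127

x̄ = (12 + 8 + 7 + 31 + 2) / 5 = 12.0000
deviations (xᵢ − x̄): 0.0000, -4.0000, -5.0000, 19.0000, -10.0000
Σ(xᵢ − x̄)² = 502.0000 ⇒ m₂ = 502.0000/5 = 100.40000
Σ(xᵢ − x̄)³ = 5670.0000 ⇒ m₃ = 5670.0000/5 = 1134.00000
m₂^(3/2) = 100.40000^(1.5) = 1006.00600
g₁ = m₃ / m₂^(3/2) = 1134.00000 / 1006.00600 ≈ 1.127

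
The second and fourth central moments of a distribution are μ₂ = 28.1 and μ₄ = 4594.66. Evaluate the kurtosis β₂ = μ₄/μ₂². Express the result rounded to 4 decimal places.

μ₂² = 28.1² = 789.61000
μ₄/μ₂² = 4594.66 / 789.61000 = 5.81890
β₂ ≈ 5.8189

5.8189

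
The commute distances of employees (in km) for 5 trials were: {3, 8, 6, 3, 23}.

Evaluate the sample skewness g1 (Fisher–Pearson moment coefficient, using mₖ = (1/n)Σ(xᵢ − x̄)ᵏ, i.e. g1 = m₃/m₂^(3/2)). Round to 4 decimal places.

1.2679

x̄ = (3 + 8 + 6 + 3 + 23) / 5 = 8.6000
deviations (xᵢ − x̄): -5.6000, -0.6000, -2.6000, -5.6000, 14.4000
Σ(xᵢ − x̄)² = 277.2000 ⇒ m₂ = 277.2000/5 = 55.44000
Σ(xᵢ − x̄)³ = 2616.9600 ⇒ m₃ = 2616.9600/5 = 523.39200
m₂^(3/2) = 55.44000^(1.5) = 412.79538
g1 = m₃ / m₂^(3/2) = 523.39200 / 412.79538 ≈ 1.2679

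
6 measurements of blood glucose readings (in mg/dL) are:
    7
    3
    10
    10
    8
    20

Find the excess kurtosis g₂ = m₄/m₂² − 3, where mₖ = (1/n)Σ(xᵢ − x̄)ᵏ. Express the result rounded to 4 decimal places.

x̄ = 9.6667
Σ(xᵢ − x̄)² = 161.3333 ⇒ m₂ = 26.88889
Σ(xᵢ − x̄)⁴ = 13435.1111 ⇒ m₄ = 2239.18519
m₂² = 723.01235
g₂ = m₄/m₂² − 3 = 3.09702 − 3 ≈ 0.0970

0.0970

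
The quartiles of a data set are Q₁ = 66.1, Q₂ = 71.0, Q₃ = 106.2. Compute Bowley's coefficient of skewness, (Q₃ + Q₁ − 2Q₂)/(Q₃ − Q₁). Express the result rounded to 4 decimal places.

numerator: Q₃ + Q₁ − 2Q₂ = 106.2 + 66.1 − 2×71.0 = 30.3000
denominator: Q₃ − Q₁ = 106.2 − 66.1 = 40.1000
Bowley skewness = 30.3000 / 40.1000 ≈ 0.7556

0.7556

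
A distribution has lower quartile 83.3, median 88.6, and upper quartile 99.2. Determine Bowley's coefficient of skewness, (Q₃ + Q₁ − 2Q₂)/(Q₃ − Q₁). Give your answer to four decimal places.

0.3333

numerator: Q₃ + Q₁ − 2Q₂ = 99.2 + 83.3 − 2×88.6 = 5.3000
denominator: Q₃ − Q₁ = 99.2 − 83.3 = 15.9000
Bowley skewness = 5.3000 / 15.9000 ≈ 0.3333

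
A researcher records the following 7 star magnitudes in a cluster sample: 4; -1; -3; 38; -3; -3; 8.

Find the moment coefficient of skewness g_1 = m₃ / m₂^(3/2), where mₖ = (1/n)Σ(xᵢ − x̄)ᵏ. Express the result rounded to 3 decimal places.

x̄ = (4 - 1 - 3 + 38 - 3 - 3 + 8) / 7 = 5.7143
deviations (xᵢ − x̄): -1.7143, -6.7143, -8.7143, 32.2857, -8.7143, -8.7143, 2.2857
Σ(xᵢ − x̄)² = 1323.4286 ⇒ m₂ = 1323.4286/7 = 189.06122
Σ(xᵢ − x̄)³ = 31372.5306 ⇒ m₃ = 31372.5306/7 = 4481.79009
m₂^(3/2) = 189.06122^(1.5) = 2599.58307
g_1 = m₃ / m₂^(3/2) = 4481.79009 / 2599.58307 ≈ 1.724

1.724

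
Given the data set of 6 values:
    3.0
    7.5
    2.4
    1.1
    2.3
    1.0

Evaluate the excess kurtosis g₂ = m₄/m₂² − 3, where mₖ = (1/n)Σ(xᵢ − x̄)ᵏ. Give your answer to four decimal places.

0.4930

x̄ = 2.8833
Σ(xᵢ − x̄)² = 28.6283 ⇒ m₂ = 4.77139
Σ(xᵢ − x̄)⁴ = 477.1355 ⇒ m₄ = 79.52259
m₂² = 22.76615
g₂ = m₄/m₂² − 3 = 3.49302 − 3 ≈ 0.4930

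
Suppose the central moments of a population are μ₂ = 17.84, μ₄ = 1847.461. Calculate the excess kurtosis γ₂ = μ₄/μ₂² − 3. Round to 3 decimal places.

2.805

μ₂² = 17.84² = 318.26560
μ₄/μ₂² = 1847.461 / 318.26560 = 5.80478
γ₂ = 5.80478 − 3 ≈ 2.805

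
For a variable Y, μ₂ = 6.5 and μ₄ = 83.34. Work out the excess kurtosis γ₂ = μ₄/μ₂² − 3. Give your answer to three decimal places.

μ₂² = 6.5² = 42.25000
μ₄/μ₂² = 83.34 / 42.25000 = 1.97254
γ₂ = 1.97254 − 3 ≈ -1.027

-1.027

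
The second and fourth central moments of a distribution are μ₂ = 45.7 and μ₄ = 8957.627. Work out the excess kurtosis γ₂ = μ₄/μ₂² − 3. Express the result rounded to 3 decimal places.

μ₂² = 45.7² = 2088.49000
μ₄/μ₂² = 8957.627 / 2088.49000 = 4.28904
γ₂ = 4.28904 − 3 ≈ 1.289

1.289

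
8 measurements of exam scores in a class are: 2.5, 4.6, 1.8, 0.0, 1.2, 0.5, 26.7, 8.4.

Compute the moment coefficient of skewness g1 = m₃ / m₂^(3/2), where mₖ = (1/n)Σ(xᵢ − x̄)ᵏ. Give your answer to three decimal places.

1.894

x̄ = (2.5 + 4.6 + 1.8 + 0.0 + 1.2 + 0.5 + 26.7 + 8.4) / 8 = 5.7125
deviations (xᵢ − x̄): -3.2125, -1.1125, -3.9125, -5.7125, -4.5125, -5.2125, 20.9875, 2.6875
Σ(xᵢ − x̄)² = 554.7287 ⇒ m₂ = 554.7287/8 = 69.34109
Σ(xᵢ − x̄)³ = 8749.5367 ⇒ m₃ = 8749.5367/8 = 1093.69208
m₂^(3/2) = 69.34109^(1.5) = 577.41230
g1 = m₃ / m₂^(3/2) = 1093.69208 / 577.41230 ≈ 1.894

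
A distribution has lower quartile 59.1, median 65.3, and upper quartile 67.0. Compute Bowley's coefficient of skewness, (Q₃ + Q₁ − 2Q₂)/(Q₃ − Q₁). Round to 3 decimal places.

numerator: Q₃ + Q₁ − 2Q₂ = 67.0 + 59.1 − 2×65.3 = -4.5000
denominator: Q₃ − Q₁ = 67.0 − 59.1 = 7.9000
Bowley skewness = -4.5000 / 7.9000 ≈ -0.570

-0.570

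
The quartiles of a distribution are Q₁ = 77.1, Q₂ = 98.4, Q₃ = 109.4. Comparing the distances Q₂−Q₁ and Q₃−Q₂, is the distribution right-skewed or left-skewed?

Q₂ − Q₁ = 21.3;  Q₃ − Q₂ = 11.0
Q₂ − Q₁ > Q₃ − Q₂ ⇒ the lower half is more spread out ⇒ left-skewed.

left-skewed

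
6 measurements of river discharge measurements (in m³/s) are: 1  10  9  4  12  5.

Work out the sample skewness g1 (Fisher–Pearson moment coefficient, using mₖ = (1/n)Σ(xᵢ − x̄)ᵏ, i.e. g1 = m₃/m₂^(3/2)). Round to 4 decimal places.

x̄ = (1 + 10 + 9 + 4 + 12 + 5) / 6 = 6.8333
deviations (xᵢ − x̄): -5.8333, 3.1667, 2.1667, -2.8333, 5.1667, -1.8333
Σ(xᵢ − x̄)² = 86.8333 ⇒ m₂ = 86.8333/6 = 14.47222
Σ(xᵢ − x̄)³ = -47.5556 ⇒ m₃ = -47.5556/6 = -7.92593
m₂^(3/2) = 14.47222^(1.5) = 55.05577
g1 = m₃ / m₂^(3/2) = -7.92593 / 55.05577 ≈ -0.1440

-0.1440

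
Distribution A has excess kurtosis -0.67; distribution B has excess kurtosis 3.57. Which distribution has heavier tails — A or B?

B

Higher excess kurtosis ⇒ heavier tails relative to the normal distribution.
-0.67 vs 3.57: the larger is 3.57, so B has heavier tails. (B is leptokurtic — heavier-than-normal tails; the other is platykurtic.)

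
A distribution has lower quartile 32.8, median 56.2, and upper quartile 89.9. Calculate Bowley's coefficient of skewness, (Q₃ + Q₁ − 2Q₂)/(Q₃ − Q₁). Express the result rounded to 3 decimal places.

numerator: Q₃ + Q₁ − 2Q₂ = 89.9 + 32.8 − 2×56.2 = 10.3000
denominator: Q₃ − Q₁ = 89.9 − 32.8 = 57.1000
Bowley skewness = 10.3000 / 57.1000 ≈ 0.180

0.180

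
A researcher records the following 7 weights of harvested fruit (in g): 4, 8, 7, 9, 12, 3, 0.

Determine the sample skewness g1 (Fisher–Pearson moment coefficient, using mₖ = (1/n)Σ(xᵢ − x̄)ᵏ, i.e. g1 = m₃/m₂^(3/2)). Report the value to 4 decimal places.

x̄ = (4 + 8 + 7 + 9 + 12 + 3 + 0) / 7 = 6.1429
deviations (xᵢ − x̄): -2.1429, 1.8571, 0.8571, 2.8571, 5.8571, -3.1429, -6.1429
Σ(xᵢ − x̄)² = 98.8571 ⇒ m₂ = 98.8571/7 = 14.12245
Σ(xᵢ − x̄)³ = -41.3878 ⇒ m₃ = -41.3878/7 = -5.91254
m₂^(3/2) = 14.12245^(1.5) = 53.07195
g1 = m₃ / m₂^(3/2) = -5.91254 / 53.07195 ≈ -0.1114

-0.1114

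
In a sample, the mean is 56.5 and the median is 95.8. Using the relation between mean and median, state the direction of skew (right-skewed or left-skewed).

left-skewed

mean − median = 56.5 − 95.8 = -39.3
mean < median ⇒ the longer tail is on the left ⇒ left-skewed (negatively skewed).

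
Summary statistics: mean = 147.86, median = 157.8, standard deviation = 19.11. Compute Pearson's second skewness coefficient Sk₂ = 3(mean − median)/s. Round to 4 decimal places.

-1.5604

Sk₂ = 3(147.86 − 157.8) / 19.11 = 3 × -9.9400 / 19.11
    = -29.8200 / 19.11 ≈ -1.5604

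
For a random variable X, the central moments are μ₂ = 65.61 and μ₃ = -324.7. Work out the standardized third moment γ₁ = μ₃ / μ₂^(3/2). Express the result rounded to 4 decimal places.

σ = √μ₂ = √65.61 = 8.10000
σ³ = μ₂^(3/2) = 531.44100
γ₁ = μ₃/σ³ = -324.7 / 531.44100 ≈ -0.6110

-0.6110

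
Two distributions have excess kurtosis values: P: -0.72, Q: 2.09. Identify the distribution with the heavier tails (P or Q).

Higher excess kurtosis ⇒ heavier tails relative to the normal distribution.
-0.72 vs 2.09: the larger is 2.09, so Q has heavier tails. (Q is leptokurtic — heavier-than-normal tails; the other is platykurtic.)

Q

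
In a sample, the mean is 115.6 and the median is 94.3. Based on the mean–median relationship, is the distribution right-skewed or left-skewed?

right-skewed

mean − median = 115.6 − 94.3 = 21.3
mean > median ⇒ the longer tail is on the right ⇒ right-skewed (positively skewed).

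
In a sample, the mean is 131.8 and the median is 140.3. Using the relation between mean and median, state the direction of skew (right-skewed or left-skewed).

left-skewed

mean − median = 131.8 − 140.3 = -8.5
mean < median ⇒ the longer tail is on the left ⇒ left-skewed (negatively skewed).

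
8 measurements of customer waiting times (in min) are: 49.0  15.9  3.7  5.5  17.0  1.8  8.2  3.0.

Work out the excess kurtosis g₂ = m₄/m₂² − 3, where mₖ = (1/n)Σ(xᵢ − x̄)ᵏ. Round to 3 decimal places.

1.682

x̄ = 13.0125
Σ(xᵢ − x̄)² = 1711.6288 ⇒ m₂ = 213.95359
Σ(xᵢ − x̄)⁴ = 1714704.8187 ⇒ m₄ = 214338.10234
m₂² = 45776.14028
g₂ = m₄/m₂² − 3 = 4.68231 − 3 ≈ 1.682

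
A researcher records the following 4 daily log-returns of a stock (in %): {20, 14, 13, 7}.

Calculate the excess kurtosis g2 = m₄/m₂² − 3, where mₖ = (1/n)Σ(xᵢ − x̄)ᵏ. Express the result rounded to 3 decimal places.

-1.023

x̄ = 13.5000
Σ(xᵢ − x̄)² = 85.0000 ⇒ m₂ = 21.25000
Σ(xᵢ − x̄)⁴ = 3570.2500 ⇒ m₄ = 892.56250
m₂² = 451.56250
g2 = m₄/m₂² − 3 = 1.97661 − 3 ≈ -1.023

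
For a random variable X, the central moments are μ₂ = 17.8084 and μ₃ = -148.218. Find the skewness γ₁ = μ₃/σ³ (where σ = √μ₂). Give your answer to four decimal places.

σ = √μ₂ = √17.8084 = 4.22000
σ³ = μ₂^(3/2) = 75.15145
γ₁ = μ₃/σ³ = -148.218 / 75.15145 ≈ -1.9723

-1.9723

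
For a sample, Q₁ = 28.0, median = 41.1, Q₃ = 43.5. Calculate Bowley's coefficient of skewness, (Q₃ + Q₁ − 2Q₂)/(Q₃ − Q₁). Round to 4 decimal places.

-0.6903

numerator: Q₃ + Q₁ − 2Q₂ = 43.5 + 28.0 − 2×41.1 = -10.7000
denominator: Q₃ − Q₁ = 43.5 − 28.0 = 15.5000
Bowley skewness = -10.7000 / 15.5000 ≈ -0.6903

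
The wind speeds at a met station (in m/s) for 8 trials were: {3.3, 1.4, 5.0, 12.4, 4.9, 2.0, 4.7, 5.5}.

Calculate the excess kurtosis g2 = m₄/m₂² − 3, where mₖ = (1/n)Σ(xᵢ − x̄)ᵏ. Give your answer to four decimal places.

x̄ = 4.9000
Σ(xᵢ − x̄)² = 79.8800 ⇒ m₂ = 9.98500
Σ(xᵢ − x̄)⁴ = 3391.5380 ⇒ m₄ = 423.94225
m₂² = 99.70023
g2 = m₄/m₂² − 3 = 4.25217 − 3 ≈ 1.2522

1.2522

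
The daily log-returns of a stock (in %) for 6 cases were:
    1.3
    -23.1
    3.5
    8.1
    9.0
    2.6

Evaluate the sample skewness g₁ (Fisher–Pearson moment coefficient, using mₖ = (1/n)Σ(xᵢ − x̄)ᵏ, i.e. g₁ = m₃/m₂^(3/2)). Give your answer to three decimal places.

-1.518

x̄ = (1.3 - 23.1 + 3.5 + 8.1 + 9.0 + 2.6) / 6 = 0.2333
deviations (xᵢ − x̄): 1.0667, -23.3333, 3.2667, 7.8667, 8.7667, 2.3667
Σ(xᵢ − x̄)² = 700.5933 ⇒ m₂ = 700.5933/6 = 116.76556
Σ(xᵢ − x̄)³ = -11493.7936 ⇒ m₃ = -11493.7936/6 = -1915.63226
m₂^(3/2) = 116.76556^(1.5) = 1261.74655
g₁ = m₃ / m₂^(3/2) = -1915.63226 / 1261.74655 ≈ -1.518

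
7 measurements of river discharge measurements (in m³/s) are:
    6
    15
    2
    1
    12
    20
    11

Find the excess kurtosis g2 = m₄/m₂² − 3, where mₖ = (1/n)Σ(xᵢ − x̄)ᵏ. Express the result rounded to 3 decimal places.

-1.200

x̄ = 9.5714
Σ(xᵢ − x̄)² = 289.7143 ⇒ m₂ = 41.38776
Σ(xᵢ − x̄)⁴ = 21581.8426 ⇒ m₄ = 3083.12037
m₂² = 1712.94627
g2 = m₄/m₂² − 3 = 1.79989 − 3 ≈ -1.200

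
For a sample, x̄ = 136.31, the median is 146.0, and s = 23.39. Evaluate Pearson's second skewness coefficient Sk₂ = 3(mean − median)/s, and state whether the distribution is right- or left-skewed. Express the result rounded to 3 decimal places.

Sk₂ = 3(136.31 − 146.0) / 23.39 = 3 × -9.6900 / 23.39
    = -29.0700 / 23.39 ≈ -1.243
Sk₂ < 0 ⇒ mean < median ⇒ left-skewed (negative skew).

-1.243, left-skewed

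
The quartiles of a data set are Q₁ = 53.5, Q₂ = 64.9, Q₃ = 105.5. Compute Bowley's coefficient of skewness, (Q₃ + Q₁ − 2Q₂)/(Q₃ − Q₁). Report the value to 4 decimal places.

0.5615

numerator: Q₃ + Q₁ − 2Q₂ = 105.5 + 53.5 − 2×64.9 = 29.2000
denominator: Q₃ − Q₁ = 105.5 − 53.5 = 52.0000
Bowley skewness = 29.2000 / 52.0000 ≈ 0.5615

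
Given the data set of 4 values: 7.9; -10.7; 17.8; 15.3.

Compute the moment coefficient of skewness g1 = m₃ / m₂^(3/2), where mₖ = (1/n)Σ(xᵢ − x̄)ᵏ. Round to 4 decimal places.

-0.8223

x̄ = (7.9 - 10.7 + 17.8 + 15.3) / 4 = 7.5750
deviations (xᵢ − x̄): 0.3250, -18.2750, 10.2250, 7.7250
Σ(xᵢ − x̄)² = 498.3075 ⇒ m₂ = 498.3075/4 = 124.57687
Σ(xᵢ − x̄)³ = -4573.3459 ⇒ m₃ = -4573.3459/4 = -1143.33647
m₂^(3/2) = 124.57687^(1.5) = 1390.45247
g1 = m₃ / m₂^(3/2) = -1143.33647 / 1390.45247 ≈ -0.8223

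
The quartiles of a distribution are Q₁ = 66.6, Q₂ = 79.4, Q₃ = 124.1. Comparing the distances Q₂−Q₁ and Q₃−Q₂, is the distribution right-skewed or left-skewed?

right-skewed

Q₂ − Q₁ = 12.8;  Q₃ − Q₂ = 44.7
Q₃ − Q₂ > Q₂ − Q₁ ⇒ the upper half is more spread out ⇒ right-skewed.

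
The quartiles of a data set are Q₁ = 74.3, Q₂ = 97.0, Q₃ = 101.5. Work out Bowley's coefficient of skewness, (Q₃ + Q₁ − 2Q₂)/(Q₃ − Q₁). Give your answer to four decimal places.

-0.6691

numerator: Q₃ + Q₁ − 2Q₂ = 101.5 + 74.3 − 2×97.0 = -18.2000
denominator: Q₃ − Q₁ = 101.5 − 74.3 = 27.2000
Bowley skewness = -18.2000 / 27.2000 ≈ -0.6691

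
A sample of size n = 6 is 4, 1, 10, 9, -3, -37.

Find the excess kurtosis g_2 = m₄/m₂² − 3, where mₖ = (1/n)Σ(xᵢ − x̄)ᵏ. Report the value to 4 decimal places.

x̄ = -2.6667
Σ(xᵢ − x̄)² = 1533.3333 ⇒ m₂ = 255.55556
Σ(xᵢ − x̄)⁴ = 1435941.7778 ⇒ m₄ = 239323.62963
m₂² = 65308.64198
g_2 = m₄/m₂² − 3 = 3.66450 − 3 ≈ 0.6645

0.6645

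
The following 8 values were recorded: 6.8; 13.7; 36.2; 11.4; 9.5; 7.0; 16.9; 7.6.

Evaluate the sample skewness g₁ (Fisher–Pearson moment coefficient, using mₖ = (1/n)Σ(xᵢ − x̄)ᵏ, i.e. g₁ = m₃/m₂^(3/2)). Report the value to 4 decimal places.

1.7333

x̄ = (6.8 + 13.7 + 36.2 + 11.4 + 9.5 + 7.0 + 16.9 + 7.6) / 8 = 13.6375
deviations (xᵢ − x̄): -6.8375, 0.0625, 22.5625, -2.2375, -4.1375, -6.6375, 3.2625, -6.0375
Σ(xᵢ − x̄)² = 669.0988 ⇒ m₂ = 669.0988/8 = 83.63734
Σ(xᵢ − x̄)³ = 10606.3430 ⇒ m₃ = 10606.3430/8 = 1325.79287
m₂^(3/2) = 83.63734^(1.5) = 764.89240
g₁ = m₃ / m₂^(3/2) = 1325.79287 / 764.89240 ≈ 1.7333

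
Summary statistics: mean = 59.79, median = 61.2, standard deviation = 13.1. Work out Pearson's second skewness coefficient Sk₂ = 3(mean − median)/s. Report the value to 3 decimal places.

Sk₂ = 3(59.79 − 61.2) / 13.1 = 3 × -1.4100 / 13.1
    = -4.2300 / 13.1 ≈ -0.323

-0.323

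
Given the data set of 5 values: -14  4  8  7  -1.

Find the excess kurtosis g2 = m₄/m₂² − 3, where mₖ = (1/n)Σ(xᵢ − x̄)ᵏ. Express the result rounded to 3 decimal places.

x̄ = 0.8000
Σ(xᵢ − x̄)² = 322.8000 ⇒ m₂ = 64.56000
Σ(xᵢ − x̄)⁴ = 52258.8960 ⇒ m₄ = 10451.77920
m₂² = 4167.99360
g2 = m₄/m₂² − 3 = 2.50763 − 3 ≈ -0.492

-0.492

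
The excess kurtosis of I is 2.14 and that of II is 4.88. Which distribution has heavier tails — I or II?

II

Higher excess kurtosis ⇒ heavier tails relative to the normal distribution.
2.14 vs 4.88: the larger is 4.88, so II has heavier tails.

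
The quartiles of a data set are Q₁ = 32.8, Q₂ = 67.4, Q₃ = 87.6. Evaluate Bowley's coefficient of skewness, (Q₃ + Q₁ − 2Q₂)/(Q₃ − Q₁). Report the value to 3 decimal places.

numerator: Q₃ + Q₁ − 2Q₂ = 87.6 + 32.8 − 2×67.4 = -14.4000
denominator: Q₃ − Q₁ = 87.6 − 32.8 = 54.8000
Bowley skewness = -14.4000 / 54.8000 ≈ -0.263

-0.263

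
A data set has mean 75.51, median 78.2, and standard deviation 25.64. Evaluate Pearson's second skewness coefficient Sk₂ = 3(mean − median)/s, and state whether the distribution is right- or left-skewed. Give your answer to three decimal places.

-0.315, left-skewed

Sk₂ = 3(75.51 − 78.2) / 25.64 = 3 × -2.6900 / 25.64
    = -8.0700 / 25.64 ≈ -0.315
Sk₂ < 0 ⇒ mean < median ⇒ left-skewed (negative skew).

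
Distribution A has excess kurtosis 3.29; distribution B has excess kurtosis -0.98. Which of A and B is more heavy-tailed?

Higher excess kurtosis ⇒ heavier tails relative to the normal distribution.
3.29 vs -0.98: the larger is 3.29, so A has heavier tails. (A is leptokurtic — heavier-than-normal tails; the other is platykurtic.)

A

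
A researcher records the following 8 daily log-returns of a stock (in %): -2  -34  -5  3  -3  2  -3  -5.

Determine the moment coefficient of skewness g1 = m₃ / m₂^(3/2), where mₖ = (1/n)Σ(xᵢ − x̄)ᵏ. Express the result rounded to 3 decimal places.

-1.977

x̄ = (-2 - 34 - 5 + 3 - 3 + 2 - 3 - 5) / 8 = -5.8750
deviations (xᵢ − x̄): 3.8750, -28.1250, 0.8750, 8.8750, 2.8750, 7.8750, 2.8750, 0.8750
Σ(xᵢ − x̄)² = 964.8750 ⇒ m₂ = 964.8750/8 = 120.60938
Σ(xᵢ − x̄)³ = -20952.8438 ⇒ m₃ = -20952.8438/8 = -2619.10547
m₂^(3/2) = 120.60938^(1.5) = 1324.55989
g1 = m₃ / m₂^(3/2) = -2619.10547 / 1324.55989 ≈ -1.977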